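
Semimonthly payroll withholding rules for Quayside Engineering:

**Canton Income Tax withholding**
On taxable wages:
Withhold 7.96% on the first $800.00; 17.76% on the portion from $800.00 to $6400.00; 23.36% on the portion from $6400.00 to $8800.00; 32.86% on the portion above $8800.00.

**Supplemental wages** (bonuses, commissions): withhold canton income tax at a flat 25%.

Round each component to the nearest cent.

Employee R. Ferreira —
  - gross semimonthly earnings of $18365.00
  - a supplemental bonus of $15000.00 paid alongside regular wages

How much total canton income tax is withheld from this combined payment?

$8511.94

Canton Income Tax: taxable = $18365.00
  $1618.88 + 32.86% × ($18365.00 − $8800.00) = $1618.88 + 32.86% × $9565.00 = $4761.94
Supplemental (25% flat on bonus): 25% × $15000.00 = $3750.00
Total canton income tax: $4761.94 + $3750.00 = $8511.94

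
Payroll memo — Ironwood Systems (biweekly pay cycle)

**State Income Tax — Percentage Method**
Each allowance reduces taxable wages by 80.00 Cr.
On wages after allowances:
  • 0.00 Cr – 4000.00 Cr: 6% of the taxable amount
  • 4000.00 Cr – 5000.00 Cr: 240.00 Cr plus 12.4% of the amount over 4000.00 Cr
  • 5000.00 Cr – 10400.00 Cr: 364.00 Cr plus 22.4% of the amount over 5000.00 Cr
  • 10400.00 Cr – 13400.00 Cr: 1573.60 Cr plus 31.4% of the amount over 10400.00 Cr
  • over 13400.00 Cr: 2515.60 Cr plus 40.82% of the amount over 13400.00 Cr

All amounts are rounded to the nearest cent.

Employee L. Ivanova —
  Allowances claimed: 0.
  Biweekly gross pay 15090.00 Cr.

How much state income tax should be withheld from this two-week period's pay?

3205.46 Cr

State Income Tax: taxable = 15090.00 Cr
  2515.60 Cr + 40.82% × (15090.00 Cr − 13400.00 Cr) = 2515.60 Cr + 40.82% × 1690.00 Cr = 3205.46 Cr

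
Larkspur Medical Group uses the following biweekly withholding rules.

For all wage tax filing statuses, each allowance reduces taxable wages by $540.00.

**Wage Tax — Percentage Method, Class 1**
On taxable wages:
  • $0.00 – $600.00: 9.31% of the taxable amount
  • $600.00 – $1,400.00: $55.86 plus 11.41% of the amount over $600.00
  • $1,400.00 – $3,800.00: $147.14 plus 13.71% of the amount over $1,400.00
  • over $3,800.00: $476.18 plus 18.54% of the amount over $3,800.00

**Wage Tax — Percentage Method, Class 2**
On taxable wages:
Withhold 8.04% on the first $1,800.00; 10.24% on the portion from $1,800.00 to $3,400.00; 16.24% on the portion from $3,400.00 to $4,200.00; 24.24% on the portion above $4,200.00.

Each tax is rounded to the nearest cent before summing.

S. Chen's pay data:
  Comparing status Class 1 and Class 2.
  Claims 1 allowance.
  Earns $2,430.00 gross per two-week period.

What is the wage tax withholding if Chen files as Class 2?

$153.94

Wage Tax (Class 2): taxable = $2,430.00 − 1×$540.00 = $1,890.00
  $144.72 + 10.24% × ($1,890.00 − $1,800.00) = $144.72 + 10.24% × $90.00 = $153.94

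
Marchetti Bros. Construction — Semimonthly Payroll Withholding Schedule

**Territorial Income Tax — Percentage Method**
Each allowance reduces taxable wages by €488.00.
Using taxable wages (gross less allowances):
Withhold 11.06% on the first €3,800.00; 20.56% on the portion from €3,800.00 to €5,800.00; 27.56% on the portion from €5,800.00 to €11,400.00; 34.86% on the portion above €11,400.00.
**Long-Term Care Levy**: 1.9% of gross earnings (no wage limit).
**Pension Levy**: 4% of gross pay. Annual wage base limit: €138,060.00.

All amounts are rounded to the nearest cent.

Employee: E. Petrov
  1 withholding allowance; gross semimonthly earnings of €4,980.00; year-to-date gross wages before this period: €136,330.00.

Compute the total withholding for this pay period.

€726.38

Territorial Income Tax: taxable = €4,980.00 − 1×€488.00 = €4,492.00
  €420.28 + 20.56% × (€4,492.00 − €3,800.00) = €420.28 + 20.56% × €692.00 = €562.56
Long-Term Care Levy: 1.9% × €4,980.00 = €94.62
Pension Levy: cap €138,060.00 − YTD €136,330.00 = €1,730.00 subject; 4% × €1,730.00 = €69.20
Total: €562.56 + €94.62 + €69.20 = €726.38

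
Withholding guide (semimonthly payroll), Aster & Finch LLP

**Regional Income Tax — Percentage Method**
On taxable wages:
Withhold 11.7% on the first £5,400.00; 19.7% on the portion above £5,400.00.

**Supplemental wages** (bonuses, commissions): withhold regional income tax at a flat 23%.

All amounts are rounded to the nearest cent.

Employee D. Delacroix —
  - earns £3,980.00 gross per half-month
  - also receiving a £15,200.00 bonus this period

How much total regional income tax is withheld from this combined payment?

Regional Income Tax: taxable = £3,980.00
  11.7% × £3,980.00 = £465.66
Supplemental (23% flat on bonus): 23% × £15,200.00 = £3,496.00
Total regional income tax: £465.66 + £3,496.00 = £3,961.66

£3,961.66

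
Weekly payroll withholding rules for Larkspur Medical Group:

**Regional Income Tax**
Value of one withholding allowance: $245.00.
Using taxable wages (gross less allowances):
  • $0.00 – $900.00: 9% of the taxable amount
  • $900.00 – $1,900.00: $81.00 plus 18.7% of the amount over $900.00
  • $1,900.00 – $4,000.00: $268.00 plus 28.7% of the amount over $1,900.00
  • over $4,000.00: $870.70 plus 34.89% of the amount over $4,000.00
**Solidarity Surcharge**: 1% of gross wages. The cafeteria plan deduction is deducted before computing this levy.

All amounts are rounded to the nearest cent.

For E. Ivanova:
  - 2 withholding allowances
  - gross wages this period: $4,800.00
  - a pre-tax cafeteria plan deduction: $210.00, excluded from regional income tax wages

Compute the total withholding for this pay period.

Regional Income Tax: taxable = $4,800.00 − $210.00 − 2×$245.00 = $4,100.00
  $870.70 + 34.89% × ($4,100.00 − $4,000.00) = $870.70 + 34.89% × $100.00 = $905.59
Solidarity Surcharge: 1% × $4,590.00 = $45.90
Total: $905.59 + $45.90 = $951.49

$951.49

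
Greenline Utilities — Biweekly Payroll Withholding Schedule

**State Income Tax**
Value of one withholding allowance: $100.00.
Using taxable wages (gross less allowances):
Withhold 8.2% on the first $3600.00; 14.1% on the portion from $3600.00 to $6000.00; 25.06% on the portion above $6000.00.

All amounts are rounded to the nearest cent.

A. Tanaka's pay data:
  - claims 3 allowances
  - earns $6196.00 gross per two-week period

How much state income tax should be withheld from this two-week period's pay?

$618.94

State Income Tax: taxable = $6196.00 − 3×$100.00 = $5896.00
  $295.20 + 14.1% × ($5896.00 − $3600.00) = $295.20 + 14.1% × $2296.00 = $618.94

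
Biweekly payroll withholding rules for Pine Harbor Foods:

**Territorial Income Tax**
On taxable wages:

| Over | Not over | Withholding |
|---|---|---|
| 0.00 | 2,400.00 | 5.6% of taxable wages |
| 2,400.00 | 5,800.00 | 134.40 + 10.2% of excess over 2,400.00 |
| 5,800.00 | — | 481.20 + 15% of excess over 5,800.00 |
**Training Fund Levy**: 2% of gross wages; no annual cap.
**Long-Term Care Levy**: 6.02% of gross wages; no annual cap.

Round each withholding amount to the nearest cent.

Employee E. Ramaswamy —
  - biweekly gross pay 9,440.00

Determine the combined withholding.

Territorial Income Tax: taxable = 9,440.00
  481.20 + 15% × (9,440.00 − 5,800.00) = 481.20 + 15% × 3,640.00 = 1,027.20
Training Fund Levy: 2% × 9,440.00 = 188.80
Long-Term Care Levy: 6.02% × 9,440.00 = 568.29
Total: 1,027.20 + 188.80 + 568.29 = 1,784.29

1,784.29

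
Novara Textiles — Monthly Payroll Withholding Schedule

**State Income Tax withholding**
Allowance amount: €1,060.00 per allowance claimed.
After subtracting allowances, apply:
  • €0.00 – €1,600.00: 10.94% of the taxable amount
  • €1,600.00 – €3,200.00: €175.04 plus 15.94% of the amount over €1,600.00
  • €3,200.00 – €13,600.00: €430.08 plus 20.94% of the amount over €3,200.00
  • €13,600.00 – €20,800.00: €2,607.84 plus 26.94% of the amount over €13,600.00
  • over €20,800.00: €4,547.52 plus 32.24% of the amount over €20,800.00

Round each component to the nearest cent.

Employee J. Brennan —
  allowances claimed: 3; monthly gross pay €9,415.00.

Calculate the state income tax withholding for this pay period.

€1,065.61

State Income Tax: taxable = €9,415.00 − 3×€1,060.00 = €6,235.00
  €430.08 + 20.94% × (€6,235.00 − €3,200.00) = €430.08 + 20.94% × €3,035.00 = €1,065.61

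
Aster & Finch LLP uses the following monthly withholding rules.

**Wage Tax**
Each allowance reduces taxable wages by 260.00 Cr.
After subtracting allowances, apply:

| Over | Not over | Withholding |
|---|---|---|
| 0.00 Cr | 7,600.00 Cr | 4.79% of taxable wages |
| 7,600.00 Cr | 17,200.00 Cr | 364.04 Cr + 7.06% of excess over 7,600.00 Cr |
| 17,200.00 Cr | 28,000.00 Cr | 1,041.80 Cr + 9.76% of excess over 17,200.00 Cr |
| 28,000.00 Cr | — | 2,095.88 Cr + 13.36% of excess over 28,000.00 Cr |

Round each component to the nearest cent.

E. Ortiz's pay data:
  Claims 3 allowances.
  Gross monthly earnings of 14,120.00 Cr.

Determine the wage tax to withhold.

Wage Tax: taxable = 14,120.00 Cr − 3×260.00 Cr = 13,340.00 Cr
  364.04 Cr + 7.06% × (13,340.00 Cr − 7,600.00 Cr) = 364.04 Cr + 7.06% × 5,740.00 Cr = 769.28 Cr

769.28 Cr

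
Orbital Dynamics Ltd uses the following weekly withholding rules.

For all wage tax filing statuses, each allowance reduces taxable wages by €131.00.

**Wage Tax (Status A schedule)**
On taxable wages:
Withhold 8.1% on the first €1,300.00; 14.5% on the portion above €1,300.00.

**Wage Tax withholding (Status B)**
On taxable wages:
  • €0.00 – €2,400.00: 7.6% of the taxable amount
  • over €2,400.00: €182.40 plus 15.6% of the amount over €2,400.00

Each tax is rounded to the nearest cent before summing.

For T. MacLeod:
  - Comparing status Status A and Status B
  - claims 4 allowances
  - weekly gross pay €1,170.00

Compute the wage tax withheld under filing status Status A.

Wage Tax (Status A): taxable = €1,170.00 − 4×€131.00 = €646.00
  8.1% × €646.00 = €52.33

€52.33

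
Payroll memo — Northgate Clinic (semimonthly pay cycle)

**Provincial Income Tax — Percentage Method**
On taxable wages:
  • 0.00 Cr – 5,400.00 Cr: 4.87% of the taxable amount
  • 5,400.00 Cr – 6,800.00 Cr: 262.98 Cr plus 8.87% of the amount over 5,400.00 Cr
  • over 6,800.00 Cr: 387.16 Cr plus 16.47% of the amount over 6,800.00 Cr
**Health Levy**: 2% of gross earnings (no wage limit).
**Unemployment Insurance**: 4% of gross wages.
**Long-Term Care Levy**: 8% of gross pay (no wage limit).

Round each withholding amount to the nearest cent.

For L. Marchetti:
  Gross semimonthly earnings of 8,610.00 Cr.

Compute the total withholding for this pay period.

Provincial Income Tax: taxable = 8,610.00 Cr
  387.16 Cr + 16.47% × (8,610.00 Cr − 6,800.00 Cr) = 387.16 Cr + 16.47% × 1,810.00 Cr = 685.27 Cr
Health Levy: 2% × 8,610.00 Cr = 172.20 Cr
Unemployment Insurance: 4% × 8,610.00 Cr = 344.40 Cr
Long-Term Care Levy: 8% × 8,610.00 Cr = 688.80 Cr
Total: 685.27 Cr + 172.20 Cr + 344.40 Cr + 688.80 Cr = 1,890.67 Cr

1,890.67 Cr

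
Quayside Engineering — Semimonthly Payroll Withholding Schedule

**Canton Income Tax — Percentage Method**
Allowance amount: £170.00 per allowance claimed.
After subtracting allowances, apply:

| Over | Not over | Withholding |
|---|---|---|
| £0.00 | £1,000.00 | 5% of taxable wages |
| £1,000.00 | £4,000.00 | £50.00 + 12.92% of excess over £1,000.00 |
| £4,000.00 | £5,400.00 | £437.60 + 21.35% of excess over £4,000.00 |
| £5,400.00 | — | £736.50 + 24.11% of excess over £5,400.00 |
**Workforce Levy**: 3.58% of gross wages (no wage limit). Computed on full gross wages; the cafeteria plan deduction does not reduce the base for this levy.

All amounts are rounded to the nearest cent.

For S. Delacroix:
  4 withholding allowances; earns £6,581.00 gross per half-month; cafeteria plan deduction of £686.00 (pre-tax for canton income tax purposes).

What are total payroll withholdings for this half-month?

Canton Income Tax: taxable = £6,581.00 − £686.00 − 4×£170.00 = £5,215.00
  £437.60 + 21.35% × (£5,215.00 − £4,000.00) = £437.60 + 21.35% × £1,215.00 = £697.00
Workforce Levy: 3.58% × £6,581.00 = £235.60
Total: £697.00 + £235.60 = £932.60

£932.60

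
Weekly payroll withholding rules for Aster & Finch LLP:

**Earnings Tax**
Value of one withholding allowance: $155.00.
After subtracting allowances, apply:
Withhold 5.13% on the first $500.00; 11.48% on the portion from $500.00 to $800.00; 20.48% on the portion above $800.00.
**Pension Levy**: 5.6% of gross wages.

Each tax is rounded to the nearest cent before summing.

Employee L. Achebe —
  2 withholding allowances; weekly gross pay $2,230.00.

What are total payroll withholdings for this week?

Earnings Tax: taxable = $2,230.00 − 2×$155.00 = $1,920.00
  $60.09 + 20.48% × ($1,920.00 − $800.00) = $60.09 + 20.48% × $1,120.00 = $289.47
Pension Levy: 5.6% × $2,230.00 = $124.88
Total: $289.47 + $124.88 = $414.35

$414.35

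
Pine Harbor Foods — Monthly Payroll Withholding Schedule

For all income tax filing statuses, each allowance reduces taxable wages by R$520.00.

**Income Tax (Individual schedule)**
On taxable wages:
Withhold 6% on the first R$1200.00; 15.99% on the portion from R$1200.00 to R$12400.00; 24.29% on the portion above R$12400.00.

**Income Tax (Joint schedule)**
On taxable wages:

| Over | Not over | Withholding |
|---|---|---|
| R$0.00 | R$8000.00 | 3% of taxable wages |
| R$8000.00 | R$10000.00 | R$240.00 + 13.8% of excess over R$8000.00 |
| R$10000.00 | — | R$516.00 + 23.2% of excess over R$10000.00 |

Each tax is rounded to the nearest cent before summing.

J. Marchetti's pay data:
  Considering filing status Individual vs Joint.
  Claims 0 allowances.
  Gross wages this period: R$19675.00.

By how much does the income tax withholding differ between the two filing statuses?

R$869.38

Income Tax (Individual): taxable = R$19675.00
  R$1862.88 + 24.29% × (R$19675.00 − R$12400.00) = R$1862.88 + 24.29% × R$7275.00 = R$3629.98
Income Tax (Joint): taxable = R$19675.00
  R$516.00 + 23.2% × (R$19675.00 − R$10000.00) = R$516.00 + 23.2% × R$9675.00 = R$2760.60
Difference: |R$3629.98 − R$2760.60| = R$869.38 (higher under Individual)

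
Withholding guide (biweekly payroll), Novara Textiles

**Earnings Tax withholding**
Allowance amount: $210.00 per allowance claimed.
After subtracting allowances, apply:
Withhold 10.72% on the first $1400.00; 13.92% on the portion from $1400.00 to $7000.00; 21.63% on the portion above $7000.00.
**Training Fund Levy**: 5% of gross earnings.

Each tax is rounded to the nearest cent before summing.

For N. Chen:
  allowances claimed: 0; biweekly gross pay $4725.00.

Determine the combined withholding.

Earnings Tax: taxable = $4725.00
  $150.08 + 13.92% × ($4725.00 − $1400.00) = $150.08 + 13.92% × $3325.00 = $612.92
Training Fund Levy: 5% × $4725.00 = $236.25
Total: $612.92 + $236.25 = $849.17

$849.17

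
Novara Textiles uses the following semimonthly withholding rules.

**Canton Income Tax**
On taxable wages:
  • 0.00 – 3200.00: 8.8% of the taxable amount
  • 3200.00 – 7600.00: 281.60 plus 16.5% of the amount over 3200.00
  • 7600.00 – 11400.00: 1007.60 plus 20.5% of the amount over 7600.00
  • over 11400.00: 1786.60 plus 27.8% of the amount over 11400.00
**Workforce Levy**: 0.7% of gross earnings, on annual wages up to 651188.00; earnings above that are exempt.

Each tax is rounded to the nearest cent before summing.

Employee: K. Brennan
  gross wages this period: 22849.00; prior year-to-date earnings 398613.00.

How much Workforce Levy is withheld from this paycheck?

Workforce Levy: 0.7% × 22849.00 = 159.94

159.94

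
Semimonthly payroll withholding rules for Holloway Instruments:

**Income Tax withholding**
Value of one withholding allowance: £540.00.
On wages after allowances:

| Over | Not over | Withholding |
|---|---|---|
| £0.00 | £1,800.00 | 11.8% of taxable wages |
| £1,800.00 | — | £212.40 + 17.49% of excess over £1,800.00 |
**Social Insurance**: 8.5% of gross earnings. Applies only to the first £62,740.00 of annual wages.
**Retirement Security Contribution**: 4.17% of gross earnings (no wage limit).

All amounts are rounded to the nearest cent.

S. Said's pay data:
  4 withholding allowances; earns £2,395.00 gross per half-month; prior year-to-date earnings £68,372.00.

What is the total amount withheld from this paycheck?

Income Tax: taxable = £2,395.00 − 4×£540.00 = £235.00
  11.8% × £235.00 = £27.73
Social Insurance: YTD £68,372.00 ≥ cap £62,740.00 → £0.00
Retirement Security Contribution: 4.17% × £2,395.00 = £99.87
Total: £27.73 + £0.00 + £99.87 = £127.60

£127.60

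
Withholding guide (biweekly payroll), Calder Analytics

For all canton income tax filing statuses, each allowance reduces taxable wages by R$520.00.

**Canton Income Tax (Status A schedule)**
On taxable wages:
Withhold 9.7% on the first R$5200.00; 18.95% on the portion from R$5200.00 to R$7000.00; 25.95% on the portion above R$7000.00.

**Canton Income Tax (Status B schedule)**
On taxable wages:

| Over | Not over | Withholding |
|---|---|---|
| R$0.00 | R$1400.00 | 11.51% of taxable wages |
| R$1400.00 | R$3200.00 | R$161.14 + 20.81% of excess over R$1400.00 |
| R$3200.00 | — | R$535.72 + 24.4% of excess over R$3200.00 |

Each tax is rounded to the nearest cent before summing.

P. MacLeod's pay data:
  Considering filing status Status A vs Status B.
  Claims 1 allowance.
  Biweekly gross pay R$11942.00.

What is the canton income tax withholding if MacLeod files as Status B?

R$2541.89

Canton Income Tax (Status B): taxable = R$11942.00 − 1×R$520.00 = R$11422.00
  R$535.72 + 24.4% × (R$11422.00 − R$3200.00) = R$535.72 + 24.4% × R$8222.00 = R$2541.89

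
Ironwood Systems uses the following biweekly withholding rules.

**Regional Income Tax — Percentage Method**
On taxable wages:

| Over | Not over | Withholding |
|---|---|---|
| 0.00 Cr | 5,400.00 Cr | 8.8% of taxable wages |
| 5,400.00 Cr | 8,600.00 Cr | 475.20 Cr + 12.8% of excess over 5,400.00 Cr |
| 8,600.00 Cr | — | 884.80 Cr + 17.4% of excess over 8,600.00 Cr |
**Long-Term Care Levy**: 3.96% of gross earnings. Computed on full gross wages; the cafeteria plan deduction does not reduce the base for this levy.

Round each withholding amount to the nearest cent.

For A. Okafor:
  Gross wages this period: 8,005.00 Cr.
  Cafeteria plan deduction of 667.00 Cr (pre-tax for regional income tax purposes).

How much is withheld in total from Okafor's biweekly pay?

1,040.26 Cr

Regional Income Tax: taxable = 8,005.00 Cr − 667.00 Cr = 7,338.00 Cr
  475.20 Cr + 12.8% × (7,338.00 Cr − 5,400.00 Cr) = 475.20 Cr + 12.8% × 1,938.00 Cr = 723.26 Cr
Long-Term Care Levy: 3.96% × 8,005.00 Cr = 317.00 Cr
Total: 723.26 Cr + 317.00 Cr = 1,040.26 Cr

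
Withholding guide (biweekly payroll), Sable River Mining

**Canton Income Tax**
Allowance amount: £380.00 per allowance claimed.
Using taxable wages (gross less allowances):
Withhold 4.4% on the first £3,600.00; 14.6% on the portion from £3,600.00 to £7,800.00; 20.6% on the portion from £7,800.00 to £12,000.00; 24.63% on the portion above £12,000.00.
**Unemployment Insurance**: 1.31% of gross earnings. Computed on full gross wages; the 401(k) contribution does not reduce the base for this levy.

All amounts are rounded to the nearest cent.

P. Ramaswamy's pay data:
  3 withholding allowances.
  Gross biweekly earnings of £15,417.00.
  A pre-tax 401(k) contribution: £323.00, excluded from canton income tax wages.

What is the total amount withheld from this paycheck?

Canton Income Tax: taxable = £15,417.00 − £323.00 − 3×£380.00 = £13,954.00
  £1,636.80 + 24.63% × (£13,954.00 − £12,000.00) = £1,636.80 + 24.63% × £1,954.00 = £2,118.07
Unemployment Insurance: 1.31% × £15,417.00 = £201.96
Total: £2,118.07 + £201.96 = £2,320.03

£2,320.03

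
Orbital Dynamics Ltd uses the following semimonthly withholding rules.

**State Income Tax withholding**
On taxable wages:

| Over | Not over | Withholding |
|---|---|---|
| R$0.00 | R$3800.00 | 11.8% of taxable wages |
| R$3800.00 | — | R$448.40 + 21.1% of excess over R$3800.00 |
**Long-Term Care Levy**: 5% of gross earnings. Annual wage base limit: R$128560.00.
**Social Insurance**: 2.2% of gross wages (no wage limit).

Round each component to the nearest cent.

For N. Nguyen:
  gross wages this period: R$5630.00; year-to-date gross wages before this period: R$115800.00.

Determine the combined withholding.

State Income Tax: taxable = R$5630.00
  R$448.40 + 21.1% × (R$5630.00 − R$3800.00) = R$448.40 + 21.1% × R$1830.00 = R$834.53
Long-Term Care Levy: 5% × R$5630.00 = R$281.50
Social Insurance: 2.2% × R$5630.00 = R$123.86
Total: R$834.53 + R$281.50 + R$123.86 = R$1239.89

R$1239.89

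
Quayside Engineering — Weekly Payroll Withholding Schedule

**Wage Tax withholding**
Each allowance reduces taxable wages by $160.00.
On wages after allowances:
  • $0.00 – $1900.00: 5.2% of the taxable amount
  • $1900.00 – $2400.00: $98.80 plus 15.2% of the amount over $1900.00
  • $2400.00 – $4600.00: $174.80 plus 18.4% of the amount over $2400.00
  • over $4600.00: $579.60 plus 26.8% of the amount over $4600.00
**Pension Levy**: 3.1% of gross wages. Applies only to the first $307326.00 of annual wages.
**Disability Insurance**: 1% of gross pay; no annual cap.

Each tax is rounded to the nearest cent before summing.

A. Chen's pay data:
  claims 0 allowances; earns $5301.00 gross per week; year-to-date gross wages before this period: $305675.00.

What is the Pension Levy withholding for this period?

Pension Levy: cap $307326.00 − YTD $305675.00 = $1651.00 subject; 3.1% × $1651.00 = $51.18

$51.18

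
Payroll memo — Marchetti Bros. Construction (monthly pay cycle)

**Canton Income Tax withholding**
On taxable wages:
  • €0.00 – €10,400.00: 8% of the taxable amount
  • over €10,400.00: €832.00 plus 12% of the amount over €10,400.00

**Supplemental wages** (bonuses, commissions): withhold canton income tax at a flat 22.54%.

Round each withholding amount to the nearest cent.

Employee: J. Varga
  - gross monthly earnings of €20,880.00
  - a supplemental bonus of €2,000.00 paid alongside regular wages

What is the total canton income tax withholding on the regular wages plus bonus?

Canton Income Tax: taxable = €20,880.00
  €832.00 + 12% × (€20,880.00 − €10,400.00) = €832.00 + 12% × €10,480.00 = €2,089.60
Supplemental (22.54% flat on bonus): 22.54% × €2,000.00 = €450.80
Total canton income tax: €2,089.60 + €450.80 = €2,540.40

€2,540.40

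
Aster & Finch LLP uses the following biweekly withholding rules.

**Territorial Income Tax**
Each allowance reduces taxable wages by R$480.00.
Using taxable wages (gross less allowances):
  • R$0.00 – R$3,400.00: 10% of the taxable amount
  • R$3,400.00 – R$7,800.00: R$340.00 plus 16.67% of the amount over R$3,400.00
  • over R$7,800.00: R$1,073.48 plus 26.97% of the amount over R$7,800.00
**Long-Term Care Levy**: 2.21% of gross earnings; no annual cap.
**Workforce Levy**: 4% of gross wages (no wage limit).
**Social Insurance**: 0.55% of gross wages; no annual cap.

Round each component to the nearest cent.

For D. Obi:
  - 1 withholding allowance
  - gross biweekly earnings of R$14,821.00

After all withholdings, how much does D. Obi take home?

R$10,981.51

Territorial Income Tax: taxable = R$14,821.00 − 1×R$480.00 = R$14,341.00
  R$1,073.48 + 26.97% × (R$14,341.00 − R$7,800.00) = R$1,073.48 + 26.97% × R$6,541.00 = R$2,837.59
Long-Term Care Levy: 2.21% × R$14,821.00 = R$327.54
Workforce Levy: 4% × R$14,821.00 = R$592.84
Social Insurance: 0.55% × R$14,821.00 = R$81.52
Total withheld: R$2,837.59 + R$327.54 + R$592.84 + R$81.52 = R$3,839.49
Net pay: R$14,821.00 − R$3,839.49 = R$10,981.51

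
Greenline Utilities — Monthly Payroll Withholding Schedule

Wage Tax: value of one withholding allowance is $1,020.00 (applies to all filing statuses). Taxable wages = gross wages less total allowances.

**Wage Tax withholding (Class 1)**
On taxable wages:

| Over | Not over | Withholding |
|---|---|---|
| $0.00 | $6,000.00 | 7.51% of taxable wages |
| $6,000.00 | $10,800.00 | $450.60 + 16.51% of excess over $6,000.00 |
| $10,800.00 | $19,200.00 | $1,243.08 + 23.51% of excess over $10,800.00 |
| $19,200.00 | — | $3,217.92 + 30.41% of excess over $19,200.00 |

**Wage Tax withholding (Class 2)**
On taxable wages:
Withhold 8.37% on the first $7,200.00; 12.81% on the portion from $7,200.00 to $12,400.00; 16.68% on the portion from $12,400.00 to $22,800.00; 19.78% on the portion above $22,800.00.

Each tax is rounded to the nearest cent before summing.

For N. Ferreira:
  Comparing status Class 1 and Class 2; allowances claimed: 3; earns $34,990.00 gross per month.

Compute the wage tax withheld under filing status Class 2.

$4,809.39

Wage Tax (Class 2): taxable = $34,990.00 − 3×$1,020.00 = $31,930.00
  $3,003.48 + 19.78% × ($31,930.00 − $22,800.00) = $3,003.48 + 19.78% × $9,130.00 = $4,809.39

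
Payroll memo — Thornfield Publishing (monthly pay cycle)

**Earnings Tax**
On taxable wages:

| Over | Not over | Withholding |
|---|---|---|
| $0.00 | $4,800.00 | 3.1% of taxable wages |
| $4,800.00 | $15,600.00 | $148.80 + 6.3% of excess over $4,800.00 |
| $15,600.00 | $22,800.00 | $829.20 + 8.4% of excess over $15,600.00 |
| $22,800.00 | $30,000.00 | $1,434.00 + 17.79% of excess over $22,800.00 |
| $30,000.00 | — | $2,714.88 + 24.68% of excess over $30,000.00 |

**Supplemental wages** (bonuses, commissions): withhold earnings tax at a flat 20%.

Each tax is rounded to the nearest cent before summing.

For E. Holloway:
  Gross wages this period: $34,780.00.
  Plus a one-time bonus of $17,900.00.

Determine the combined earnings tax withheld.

$7,474.58

Earnings Tax: taxable = $34,780.00
  $2,714.88 + 24.68% × ($34,780.00 − $30,000.00) = $2,714.88 + 24.68% × $4,780.00 = $3,894.58
Supplemental (20% flat on bonus): 20% × $17,900.00 = $3,580.00
Total earnings tax: $3,894.58 + $3,580.00 = $7,474.58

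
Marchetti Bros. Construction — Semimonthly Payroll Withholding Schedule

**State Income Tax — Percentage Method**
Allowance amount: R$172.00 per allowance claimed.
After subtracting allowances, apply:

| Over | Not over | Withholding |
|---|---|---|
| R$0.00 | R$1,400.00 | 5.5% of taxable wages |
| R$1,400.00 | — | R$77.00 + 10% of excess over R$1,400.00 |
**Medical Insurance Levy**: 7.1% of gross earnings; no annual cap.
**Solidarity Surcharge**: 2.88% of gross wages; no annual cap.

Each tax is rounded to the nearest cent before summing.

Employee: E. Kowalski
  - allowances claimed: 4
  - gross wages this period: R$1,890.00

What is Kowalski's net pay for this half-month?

State Income Tax: taxable = R$1,890.00 − 4×R$172.00 = R$1,202.00
  5.5% × R$1,202.00 = R$66.11
Medical Insurance Levy: 7.1% × R$1,890.00 = R$134.19
Solidarity Surcharge: 2.88% × R$1,890.00 = R$54.43
Total withheld: R$66.11 + R$134.19 + R$54.43 = R$254.73
Net pay: R$1,890.00 − R$254.73 = R$1,635.27

R$1,635.27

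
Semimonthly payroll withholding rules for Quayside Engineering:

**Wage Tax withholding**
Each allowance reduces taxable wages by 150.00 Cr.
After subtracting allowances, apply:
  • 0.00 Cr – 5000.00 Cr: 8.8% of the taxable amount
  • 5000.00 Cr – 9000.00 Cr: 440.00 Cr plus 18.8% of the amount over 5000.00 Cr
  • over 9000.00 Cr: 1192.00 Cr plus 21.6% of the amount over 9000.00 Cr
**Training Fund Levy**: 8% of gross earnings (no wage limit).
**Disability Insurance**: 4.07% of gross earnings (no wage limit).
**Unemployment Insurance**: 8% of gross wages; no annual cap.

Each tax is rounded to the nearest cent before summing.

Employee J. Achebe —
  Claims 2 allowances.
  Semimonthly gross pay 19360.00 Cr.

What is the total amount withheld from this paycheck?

7250.51 Cr

Wage Tax: taxable = 19360.00 Cr − 2×150.00 Cr = 19060.00 Cr
  1192.00 Cr + 21.6% × (19060.00 Cr − 9000.00 Cr) = 1192.00 Cr + 21.6% × 10060.00 Cr = 3364.96 Cr
Training Fund Levy: 8% × 19360.00 Cr = 1548.80 Cr
Disability Insurance: 4.07% × 19360.00 Cr = 787.95 Cr
Unemployment Insurance: 8% × 19360.00 Cr = 1548.80 Cr
Total: 3364.96 Cr + 1548.80 Cr + 787.95 Cr + 1548.80 Cr = 7250.51 Cr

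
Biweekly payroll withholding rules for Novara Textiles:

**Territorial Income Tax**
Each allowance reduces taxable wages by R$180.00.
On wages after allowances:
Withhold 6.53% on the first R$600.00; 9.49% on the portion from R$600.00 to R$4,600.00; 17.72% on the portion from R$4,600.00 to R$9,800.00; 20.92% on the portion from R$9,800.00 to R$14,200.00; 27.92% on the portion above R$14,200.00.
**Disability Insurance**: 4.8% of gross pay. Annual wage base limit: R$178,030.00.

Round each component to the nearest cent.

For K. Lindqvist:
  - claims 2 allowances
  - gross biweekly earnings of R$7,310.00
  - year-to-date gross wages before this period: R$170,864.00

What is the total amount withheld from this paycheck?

Territorial Income Tax: taxable = R$7,310.00 − 2×R$180.00 = R$6,950.00
  R$418.78 + 17.72% × (R$6,950.00 − R$4,600.00) = R$418.78 + 17.72% × R$2,350.00 = R$835.20
Disability Insurance: cap R$178,030.00 − YTD R$170,864.00 = R$7,166.00 subject; 4.8% × R$7,166.00 = R$343.97
Total: R$835.20 + R$343.97 = R$1,179.17

R$1,179.17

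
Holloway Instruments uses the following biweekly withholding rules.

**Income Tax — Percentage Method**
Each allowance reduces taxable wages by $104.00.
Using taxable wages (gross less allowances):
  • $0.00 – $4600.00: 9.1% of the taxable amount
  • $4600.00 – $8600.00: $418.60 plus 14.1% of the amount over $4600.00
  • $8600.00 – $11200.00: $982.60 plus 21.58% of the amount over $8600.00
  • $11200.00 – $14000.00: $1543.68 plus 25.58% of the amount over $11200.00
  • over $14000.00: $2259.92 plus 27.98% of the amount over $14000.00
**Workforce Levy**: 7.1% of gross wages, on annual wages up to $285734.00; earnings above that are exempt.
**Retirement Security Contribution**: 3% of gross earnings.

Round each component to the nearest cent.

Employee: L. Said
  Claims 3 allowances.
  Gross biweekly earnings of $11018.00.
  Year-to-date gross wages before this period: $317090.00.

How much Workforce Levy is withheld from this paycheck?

Workforce Levy: YTD $317090.00 ≥ cap $285734.00 → $0.00

$0.00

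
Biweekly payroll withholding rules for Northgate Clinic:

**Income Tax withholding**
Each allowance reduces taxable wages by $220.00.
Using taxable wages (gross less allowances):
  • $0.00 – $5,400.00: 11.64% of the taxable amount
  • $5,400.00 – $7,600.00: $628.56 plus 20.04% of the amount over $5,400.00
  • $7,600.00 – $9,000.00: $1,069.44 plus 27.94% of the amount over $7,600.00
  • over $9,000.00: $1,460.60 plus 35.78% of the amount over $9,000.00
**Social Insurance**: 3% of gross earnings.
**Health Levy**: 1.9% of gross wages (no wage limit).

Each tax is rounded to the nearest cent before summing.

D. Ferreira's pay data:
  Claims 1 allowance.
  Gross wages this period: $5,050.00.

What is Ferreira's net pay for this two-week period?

$4,240.34

Income Tax: taxable = $5,050.00 − 1×$220.00 = $4,830.00
  11.64% × $4,830.00 = $562.21
Social Insurance: 3% × $5,050.00 = $151.50
Health Levy: 1.9% × $5,050.00 = $95.95
Total withheld: $562.21 + $151.50 + $95.95 = $809.66
Net pay: $5,050.00 − $809.66 = $4,240.34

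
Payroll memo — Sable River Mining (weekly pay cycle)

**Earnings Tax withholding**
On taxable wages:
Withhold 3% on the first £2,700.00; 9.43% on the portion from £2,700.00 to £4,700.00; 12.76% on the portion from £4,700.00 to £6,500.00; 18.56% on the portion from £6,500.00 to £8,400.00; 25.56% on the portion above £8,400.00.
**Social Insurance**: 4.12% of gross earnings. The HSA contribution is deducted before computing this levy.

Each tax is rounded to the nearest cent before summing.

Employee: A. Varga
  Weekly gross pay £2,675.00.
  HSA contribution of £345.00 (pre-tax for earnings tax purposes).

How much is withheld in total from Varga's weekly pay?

£165.90

Earnings Tax: taxable = £2,675.00 − £345.00 = £2,330.00
  3% × £2,330.00 = £69.90
Social Insurance: 4.12% × £2,330.00 = £96.00
Total: £69.90 + £96.00 = £165.90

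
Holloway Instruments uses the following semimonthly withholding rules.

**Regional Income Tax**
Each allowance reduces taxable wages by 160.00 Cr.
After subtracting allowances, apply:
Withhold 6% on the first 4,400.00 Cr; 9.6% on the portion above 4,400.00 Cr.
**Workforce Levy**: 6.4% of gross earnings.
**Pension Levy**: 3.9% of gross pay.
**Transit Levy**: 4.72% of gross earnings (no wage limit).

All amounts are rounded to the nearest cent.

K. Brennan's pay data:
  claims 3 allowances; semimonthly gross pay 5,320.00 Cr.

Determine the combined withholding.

Regional Income Tax: taxable = 5,320.00 Cr − 3×160.00 Cr = 4,840.00 Cr
  264.00 Cr + 9.6% × (4,840.00 Cr − 4,400.00 Cr) = 264.00 Cr + 9.6% × 440.00 Cr = 306.24 Cr
Workforce Levy: 6.4% × 5,320.00 Cr = 340.48 Cr
Pension Levy: 3.9% × 5,320.00 Cr = 207.48 Cr
Transit Levy: 4.72% × 5,320.00 Cr = 251.10 Cr
Total: 306.24 Cr + 340.48 Cr + 207.48 Cr + 251.10 Cr = 1,105.30 Cr

1,105.30 Cr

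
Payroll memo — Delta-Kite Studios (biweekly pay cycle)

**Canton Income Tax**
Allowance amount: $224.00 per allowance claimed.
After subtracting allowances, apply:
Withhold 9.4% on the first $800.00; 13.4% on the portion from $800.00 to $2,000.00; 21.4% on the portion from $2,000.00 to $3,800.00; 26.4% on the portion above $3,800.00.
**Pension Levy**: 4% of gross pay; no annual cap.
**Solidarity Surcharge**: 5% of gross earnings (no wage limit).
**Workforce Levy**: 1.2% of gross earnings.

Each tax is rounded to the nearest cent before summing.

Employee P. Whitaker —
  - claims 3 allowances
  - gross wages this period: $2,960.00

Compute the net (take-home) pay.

$2,360.45

Canton Income Tax: taxable = $2,960.00 − 3×$224.00 = $2,288.00
  $236.00 + 21.4% × ($2,288.00 − $2,000.00) = $236.00 + 21.4% × $288.00 = $297.63
Pension Levy: 4% × $2,960.00 = $118.40
Solidarity Surcharge: 5% × $2,960.00 = $148.00
Workforce Levy: 1.2% × $2,960.00 = $35.52
Total withheld: $297.63 + $118.40 + $148.00 + $35.52 = $599.55
Net pay: $2,960.00 − $599.55 = $2,360.45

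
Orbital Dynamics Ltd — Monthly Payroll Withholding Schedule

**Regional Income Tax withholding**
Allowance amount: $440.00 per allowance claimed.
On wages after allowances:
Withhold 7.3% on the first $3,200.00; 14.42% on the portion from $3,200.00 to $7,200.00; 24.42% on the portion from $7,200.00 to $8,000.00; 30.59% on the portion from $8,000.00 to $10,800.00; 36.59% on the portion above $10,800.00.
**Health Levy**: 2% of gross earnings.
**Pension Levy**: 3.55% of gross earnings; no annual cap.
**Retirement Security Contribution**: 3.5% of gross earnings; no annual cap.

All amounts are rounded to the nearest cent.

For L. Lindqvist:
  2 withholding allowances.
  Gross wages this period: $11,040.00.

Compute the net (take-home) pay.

Regional Income Tax: taxable = $11,040.00 − 2×$440.00 = $10,160.00
  $1,005.76 + 30.59% × ($10,160.00 − $8,000.00) = $1,005.76 + 30.59% × $2,160.00 = $1,666.50
Health Levy: 2% × $11,040.00 = $220.80
Pension Levy: 3.55% × $11,040.00 = $391.92
Retirement Security Contribution: 3.5% × $11,040.00 = $386.40
Total withheld: $1,666.50 + $220.80 + $391.92 + $386.40 = $2,665.62
Net pay: $11,040.00 − $2,665.62 = $8,374.38

$8,374.38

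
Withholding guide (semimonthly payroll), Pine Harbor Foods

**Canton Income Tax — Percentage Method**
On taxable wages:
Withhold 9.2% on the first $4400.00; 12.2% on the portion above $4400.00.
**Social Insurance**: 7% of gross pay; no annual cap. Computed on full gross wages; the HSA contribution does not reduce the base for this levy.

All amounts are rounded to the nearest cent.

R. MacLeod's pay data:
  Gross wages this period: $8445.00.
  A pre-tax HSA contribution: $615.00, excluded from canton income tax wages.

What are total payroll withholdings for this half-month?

$1414.41

Canton Income Tax: taxable = $8445.00 − $615.00 = $7830.00
  $404.80 + 12.2% × ($7830.00 − $4400.00) = $404.80 + 12.2% × $3430.00 = $823.26
Social Insurance: 7% × $8445.00 = $591.15
Total: $823.26 + $591.15 = $1414.41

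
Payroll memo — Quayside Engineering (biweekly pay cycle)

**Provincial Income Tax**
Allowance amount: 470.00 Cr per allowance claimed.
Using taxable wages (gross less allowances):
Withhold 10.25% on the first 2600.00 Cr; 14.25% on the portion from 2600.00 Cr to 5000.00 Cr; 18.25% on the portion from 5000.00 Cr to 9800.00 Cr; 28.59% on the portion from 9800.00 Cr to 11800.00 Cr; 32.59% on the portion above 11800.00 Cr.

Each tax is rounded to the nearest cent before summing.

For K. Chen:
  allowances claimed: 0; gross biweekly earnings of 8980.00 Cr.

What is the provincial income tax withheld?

1334.85 Cr

Provincial Income Tax: taxable = 8980.00 Cr
  608.50 Cr + 18.25% × (8980.00 Cr − 5000.00 Cr) = 608.50 Cr + 18.25% × 3980.00 Cr = 1334.85 Cr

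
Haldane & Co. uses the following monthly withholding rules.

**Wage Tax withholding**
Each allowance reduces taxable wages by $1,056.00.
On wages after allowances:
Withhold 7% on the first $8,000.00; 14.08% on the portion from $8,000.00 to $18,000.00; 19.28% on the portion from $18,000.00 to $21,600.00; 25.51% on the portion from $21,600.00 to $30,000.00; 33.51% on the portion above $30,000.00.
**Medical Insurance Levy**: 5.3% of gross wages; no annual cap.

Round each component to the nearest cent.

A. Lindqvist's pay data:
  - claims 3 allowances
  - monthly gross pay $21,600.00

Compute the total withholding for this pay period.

$3,196.09

Wage Tax: taxable = $21,600.00 − 3×$1,056.00 = $18,432.00
  $1,968.00 + 19.28% × ($18,432.00 − $18,000.00) = $1,968.00 + 19.28% × $432.00 = $2,051.29
Medical Insurance Levy: 5.3% × $21,600.00 = $1,144.80
Total: $2,051.29 + $1,144.80 = $3,196.09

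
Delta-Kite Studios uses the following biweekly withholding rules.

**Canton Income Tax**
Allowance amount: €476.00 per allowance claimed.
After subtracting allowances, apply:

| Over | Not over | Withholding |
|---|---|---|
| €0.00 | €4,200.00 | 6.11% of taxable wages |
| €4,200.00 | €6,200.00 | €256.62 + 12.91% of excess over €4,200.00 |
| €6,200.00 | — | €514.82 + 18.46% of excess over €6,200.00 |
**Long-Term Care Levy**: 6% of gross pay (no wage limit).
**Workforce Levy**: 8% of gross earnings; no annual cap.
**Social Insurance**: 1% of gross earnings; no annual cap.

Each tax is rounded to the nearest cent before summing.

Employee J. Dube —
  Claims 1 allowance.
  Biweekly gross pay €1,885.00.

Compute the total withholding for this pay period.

€368.84

Canton Income Tax: taxable = €1,885.00 − 1×€476.00 = €1,409.00
  6.11% × €1,409.00 = €86.09
Long-Term Care Levy: 6% × €1,885.00 = €113.10
Workforce Levy: 8% × €1,885.00 = €150.80
Social Insurance: 1% × €1,885.00 = €18.85
Total: €86.09 + €113.10 + €150.80 + €18.85 = €368.84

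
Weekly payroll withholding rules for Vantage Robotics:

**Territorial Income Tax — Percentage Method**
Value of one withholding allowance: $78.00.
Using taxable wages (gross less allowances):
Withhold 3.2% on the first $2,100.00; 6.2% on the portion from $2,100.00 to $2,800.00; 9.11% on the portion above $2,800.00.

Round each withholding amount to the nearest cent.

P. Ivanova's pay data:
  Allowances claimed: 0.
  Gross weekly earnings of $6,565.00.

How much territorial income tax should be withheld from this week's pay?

Territorial Income Tax: taxable = $6,565.00
  $110.60 + 9.11% × ($6,565.00 − $2,800.00) = $110.60 + 9.11% × $3,765.00 = $453.59

$453.59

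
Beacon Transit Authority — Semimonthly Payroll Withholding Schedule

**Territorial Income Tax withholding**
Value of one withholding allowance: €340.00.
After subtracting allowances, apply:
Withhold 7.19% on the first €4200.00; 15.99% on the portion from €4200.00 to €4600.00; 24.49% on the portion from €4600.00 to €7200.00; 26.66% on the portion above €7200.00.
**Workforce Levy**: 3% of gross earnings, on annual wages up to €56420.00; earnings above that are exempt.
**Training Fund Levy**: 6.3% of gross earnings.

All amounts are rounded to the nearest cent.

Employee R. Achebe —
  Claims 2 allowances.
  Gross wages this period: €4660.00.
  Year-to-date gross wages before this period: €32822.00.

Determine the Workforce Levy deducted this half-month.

Workforce Levy: 3% × €4660.00 = €139.80

€139.80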